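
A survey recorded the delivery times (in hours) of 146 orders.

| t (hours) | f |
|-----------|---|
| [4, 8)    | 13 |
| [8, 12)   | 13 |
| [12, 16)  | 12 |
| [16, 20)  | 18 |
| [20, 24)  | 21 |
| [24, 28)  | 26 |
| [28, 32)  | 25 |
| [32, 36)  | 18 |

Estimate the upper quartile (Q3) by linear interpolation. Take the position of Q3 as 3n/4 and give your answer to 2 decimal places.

29.04

Cumulative frequencies: 13, 26, 38, 56, 77, 103, 128, 146
n = 146; position = 3n/4 = 109.5.
This falls in the class [28, 32): L = 28, F = 103, f = 25, h = 4.
Upper quartile ≈ 28 + ((109.5 − 103) / 25) × 4 = 29.0400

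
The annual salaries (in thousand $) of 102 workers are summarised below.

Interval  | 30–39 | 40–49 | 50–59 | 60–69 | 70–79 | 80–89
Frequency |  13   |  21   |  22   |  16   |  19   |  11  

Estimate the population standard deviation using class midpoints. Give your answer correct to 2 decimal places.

15.60

Midpoints: 34.5, 44.5, 54.5, 64.5, 74.5, 84.5
n = 102, Σfm = 5959, mean = 58.4216
Σfm² = 372965.5
Σf(m − x̄)² = Σfm² − (Σfm)²/n = 372965.5 − 5959²/102 = 24831.3725
Population variance = 24831.3725 / 102 = 243.4448
Standard deviation = √243.4448 = 15.6027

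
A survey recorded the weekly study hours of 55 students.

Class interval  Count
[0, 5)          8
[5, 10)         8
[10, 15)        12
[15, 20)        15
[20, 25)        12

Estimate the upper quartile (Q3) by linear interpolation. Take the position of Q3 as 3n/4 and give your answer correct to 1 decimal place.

19.4

Cumulative frequencies: 8, 16, 28, 43, 55
n = 55; position = 3n/4 = 41.25.
This falls in the class [15, 20): L = 15, F = 28, f = 15, h = 5.
Upper quartile ≈ 15 + ((41.25 − 28) / 15) × 5 = 19.4167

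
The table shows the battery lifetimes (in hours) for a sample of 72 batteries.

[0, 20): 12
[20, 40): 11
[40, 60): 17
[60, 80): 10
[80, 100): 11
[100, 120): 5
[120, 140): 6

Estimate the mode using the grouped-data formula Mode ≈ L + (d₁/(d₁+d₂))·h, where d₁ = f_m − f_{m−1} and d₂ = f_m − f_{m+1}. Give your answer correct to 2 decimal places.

Modal class: [40, 60) (highest frequency 17).
d₁ = 17 − 11 = 6, d₂ = 17 − 10 = 7
Mode ≈ 40 + (6/(6+7)) × 20 = 40 + 9.2308 = 49.2308

49.23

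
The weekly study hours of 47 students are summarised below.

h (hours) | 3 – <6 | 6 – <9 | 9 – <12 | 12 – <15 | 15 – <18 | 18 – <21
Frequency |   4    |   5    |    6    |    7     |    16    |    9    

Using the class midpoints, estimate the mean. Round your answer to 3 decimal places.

13.883

Midpoints: 4.5, 7.5, 10.5, 13.5, 16.5, 19.5
Σfm = 4×4.5 + 5×7.5 + 6×10.5 + 7×13.5 + 16×16.5 + 9×19.5 = 652.5
n = Σf = 47
Mean = 652.5 / 47 = 13.8830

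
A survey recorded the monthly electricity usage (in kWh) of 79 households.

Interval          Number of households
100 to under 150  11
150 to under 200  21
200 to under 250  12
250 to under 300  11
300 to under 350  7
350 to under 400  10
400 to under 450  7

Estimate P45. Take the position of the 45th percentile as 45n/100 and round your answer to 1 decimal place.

Cumulative frequencies: 11, 32, 44, 55, 62, 72, 79
n = 79; position = 45n/100 = 35.55.
This falls in the class 200 to under 250: L = 200, F = 32, f = 12, h = 50.
45th percentile ≈ 200 + ((35.55 − 32) / 12) × 50 = 214.7917

214.8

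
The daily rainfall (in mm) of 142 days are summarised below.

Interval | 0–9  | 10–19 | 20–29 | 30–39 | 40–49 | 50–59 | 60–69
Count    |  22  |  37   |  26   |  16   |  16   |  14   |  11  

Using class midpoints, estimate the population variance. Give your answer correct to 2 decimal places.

343.11

Midpoints: 4.5, 14.5, 24.5, 34.5, 44.5, 54.5, 64.5
n = 142, Σfm = 4009, mean = 28.2324
Σfm² = 161905.5
Σf(m − x̄)² = Σfm² − (Σfm)²/n = 161905.5 − 4009²/142 = 48721.8310
Population variance = 48721.8310 / 142 = 343.1115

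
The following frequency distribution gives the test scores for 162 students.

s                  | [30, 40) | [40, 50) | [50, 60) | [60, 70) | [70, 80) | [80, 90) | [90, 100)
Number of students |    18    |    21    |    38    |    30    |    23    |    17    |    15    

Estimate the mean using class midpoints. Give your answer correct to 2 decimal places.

Midpoints: 35, 45, 55, 65, 75, 85, 95
Σfm = 18×35 + 21×45 + 38×55 + 30×65 + 23×75 + 17×85 + 15×95 = 10210
n = Σf = 162
Mean = 10210 / 162 = 63.0247

63.02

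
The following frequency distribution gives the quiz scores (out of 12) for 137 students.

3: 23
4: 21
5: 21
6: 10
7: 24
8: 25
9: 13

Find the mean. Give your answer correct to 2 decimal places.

Values: 3, 4, 5, 6, 7, 8, 9
Σfx = 23×3 + 21×4 + 21×5 + 10×6 + 24×7 + 25×8 + 13×9 = 803
n = Σf = 137
Mean = 803 / 137 = 5.8613

5.86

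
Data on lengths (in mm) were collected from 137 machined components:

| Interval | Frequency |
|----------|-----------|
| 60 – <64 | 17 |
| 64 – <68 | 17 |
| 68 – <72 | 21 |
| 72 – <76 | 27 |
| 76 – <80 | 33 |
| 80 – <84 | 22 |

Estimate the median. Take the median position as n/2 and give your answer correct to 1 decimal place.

74.0

Cumulative frequencies: 17, 34, 55, 82, 115, 137
n = 137; position = n/2 = 68.5.
This falls in the class 72 – <76: L = 72, F = 55, f = 27, h = 4.
Median ≈ 72 + ((68.5 − 55) / 27) × 4 = 74.0000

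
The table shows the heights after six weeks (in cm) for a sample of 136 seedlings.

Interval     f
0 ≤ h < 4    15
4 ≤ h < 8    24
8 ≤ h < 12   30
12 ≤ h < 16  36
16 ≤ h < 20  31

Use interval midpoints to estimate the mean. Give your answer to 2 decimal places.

Midpoints: 2, 6, 10, 14, 18
Σfm = 15×2 + 24×6 + 30×10 + 36×14 + 31×18 = 1536
n = Σf = 136
Mean = 1536 / 136 = 11.2941

11.29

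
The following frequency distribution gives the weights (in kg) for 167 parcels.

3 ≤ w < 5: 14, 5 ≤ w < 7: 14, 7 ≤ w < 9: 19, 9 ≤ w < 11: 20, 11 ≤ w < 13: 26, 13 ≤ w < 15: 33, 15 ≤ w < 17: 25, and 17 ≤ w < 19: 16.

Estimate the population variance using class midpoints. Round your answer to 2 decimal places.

17.23

Midpoints: 4, 6, 8, 10, 12, 14, 16, 18
n = 167, Σfm = 1954, mean = 11.7006
Σfm² = 25740
Σf(m − x̄)² = Σfm² − (Σfm)²/n = 25740 − 1954²/167 = 2877.0299
Population variance = 2877.0299 / 167 = 17.2277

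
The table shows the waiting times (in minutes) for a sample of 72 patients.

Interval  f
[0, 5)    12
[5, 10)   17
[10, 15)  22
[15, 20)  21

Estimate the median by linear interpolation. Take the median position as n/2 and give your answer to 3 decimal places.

11.591

Cumulative frequencies: 12, 29, 51, 72
n = 72; position = n/2 = 36.
This falls in the class [10, 15): L = 10, F = 29, f = 22, h = 5.
Median ≈ 10 + ((36 − 29) / 22) × 5 = 11.5909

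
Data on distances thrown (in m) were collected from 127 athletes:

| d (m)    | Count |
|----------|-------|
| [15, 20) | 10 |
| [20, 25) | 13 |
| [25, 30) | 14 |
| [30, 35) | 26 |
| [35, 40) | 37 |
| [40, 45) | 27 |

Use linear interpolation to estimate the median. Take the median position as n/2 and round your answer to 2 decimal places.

Cumulative frequencies: 10, 23, 37, 63, 100, 127
n = 127; position = n/2 = 63.5.
This falls in the class [35, 40): L = 35, F = 63, f = 37, h = 5.
Median ≈ 35 + ((63.5 − 63) / 37) × 5 = 35.0676

35.07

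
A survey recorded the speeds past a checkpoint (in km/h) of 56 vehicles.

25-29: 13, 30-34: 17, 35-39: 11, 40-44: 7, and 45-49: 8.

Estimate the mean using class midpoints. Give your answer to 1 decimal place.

Midpoints: 27, 32, 37, 42, 47
Σfm = 13×27 + 17×32 + 11×37 + 7×42 + 8×47 = 1972
n = Σf = 56
Mean = 1972 / 56 = 35.2143

35.2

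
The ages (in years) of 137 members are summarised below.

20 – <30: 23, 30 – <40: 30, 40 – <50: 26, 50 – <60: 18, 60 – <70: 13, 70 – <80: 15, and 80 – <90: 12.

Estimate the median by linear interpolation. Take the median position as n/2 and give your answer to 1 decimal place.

Cumulative frequencies: 23, 53, 79, 97, 110, 125, 137
n = 137; position = n/2 = 68.5.
This falls in the class 40 – <50: L = 40, F = 53, f = 26, h = 10.
Median ≈ 40 + ((68.5 − 53) / 26) × 10 = 45.9615

46.0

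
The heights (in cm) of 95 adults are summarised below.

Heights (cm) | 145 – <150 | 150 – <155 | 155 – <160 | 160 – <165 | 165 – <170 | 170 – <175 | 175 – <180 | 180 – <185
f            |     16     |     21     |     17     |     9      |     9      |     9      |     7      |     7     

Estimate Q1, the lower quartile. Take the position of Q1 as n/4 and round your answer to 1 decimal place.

Cumulative frequencies: 16, 37, 54, 63, 72, 81, 88, 95
n = 95; position = n/4 = 23.75.
This falls in the class 150 – <155: L = 150, F = 16, f = 21, h = 5.
Lower quartile ≈ 150 + ((23.75 − 16) / 21) × 5 = 151.8452

151.8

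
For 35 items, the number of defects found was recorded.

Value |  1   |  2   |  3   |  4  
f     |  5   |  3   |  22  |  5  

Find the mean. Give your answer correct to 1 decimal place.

Values: 1, 2, 3, 4
Σfx = 5×1 + 3×2 + 22×3 + 5×4 = 97
n = Σf = 35
Mean = 97 / 35 = 2.7714

2.8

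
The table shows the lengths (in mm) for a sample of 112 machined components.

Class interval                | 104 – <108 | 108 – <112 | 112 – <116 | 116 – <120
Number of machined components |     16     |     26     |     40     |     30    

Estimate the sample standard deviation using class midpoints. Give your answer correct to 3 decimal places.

Midpoints: 106, 110, 114, 118
n = 112, Σfm = 12656, mean = 113.0000
Σfm² = 1431936
Σf(m − x̄)² = Σfm² − (Σfm)²/n = 1431936 − 12656²/112 = 1808.0000
Sample variance = 1808.0000 / 111 = 16.2883
Standard deviation = √16.2883 = 4.0359

4.036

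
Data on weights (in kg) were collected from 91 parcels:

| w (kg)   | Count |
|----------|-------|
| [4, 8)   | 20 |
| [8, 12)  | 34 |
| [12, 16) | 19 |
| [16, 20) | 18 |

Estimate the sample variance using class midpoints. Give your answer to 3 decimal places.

17.340

Midpoints: 6, 10, 14, 18
n = 91, Σfm = 1050, mean = 11.5385
Σfm² = 13676
Σf(m − x̄)² = Σfm² − (Σfm)²/n = 13676 − 1050²/91 = 1560.6154
Sample variance = 1560.6154 / 90 = 17.3402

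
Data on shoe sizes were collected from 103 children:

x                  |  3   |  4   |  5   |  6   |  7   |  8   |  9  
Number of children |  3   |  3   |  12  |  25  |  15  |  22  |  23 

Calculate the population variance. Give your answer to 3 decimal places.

Values: 3, 4, 5, 6, 7, 8, 9
n = 103, Σfx = 719, mean = 6.9806
Σfx² = 5281
Σf(x − x̄)² = Σfx² − (Σfx)²/n = 5281 − 719²/103 = 261.9612
Population variance = 261.9612 / 103 = 2.5433

2.543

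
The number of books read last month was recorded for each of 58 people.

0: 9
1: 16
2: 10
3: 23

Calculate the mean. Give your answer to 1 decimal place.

1.8

Values: 0, 1, 2, 3
Σfx = 9×0 + 16×1 + 10×2 + 23×3 = 105
n = Σf = 58
Mean = 105 / 58 = 1.8103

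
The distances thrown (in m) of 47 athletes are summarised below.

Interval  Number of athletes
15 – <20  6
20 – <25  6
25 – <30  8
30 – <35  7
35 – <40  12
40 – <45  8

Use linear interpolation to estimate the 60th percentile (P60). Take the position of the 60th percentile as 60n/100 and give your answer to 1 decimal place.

Cumulative frequencies: 6, 12, 20, 27, 39, 47
n = 47; position = 60n/100 = 28.2.
This falls in the class 35 – <40: L = 35, F = 27, f = 12, h = 5.
60th percentile ≈ 35 + ((28.2 − 27) / 12) × 5 = 35.5000

35.5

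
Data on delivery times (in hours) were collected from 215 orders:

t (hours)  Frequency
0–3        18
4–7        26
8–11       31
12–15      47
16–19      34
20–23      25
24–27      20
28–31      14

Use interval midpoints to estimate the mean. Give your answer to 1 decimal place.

Midpoints: 1.5, 5.5, 9.5, 13.5, 17.5, 21.5, 25.5, 29.5
Σfm = 18×1.5 + 26×5.5 + 31×9.5 + 47×13.5 + 34×17.5 + 25×21.5 + 20×25.5 + 14×29.5 = 3154.5
n = Σf = 215
Mean = 3154.5 / 215 = 14.6721

14.7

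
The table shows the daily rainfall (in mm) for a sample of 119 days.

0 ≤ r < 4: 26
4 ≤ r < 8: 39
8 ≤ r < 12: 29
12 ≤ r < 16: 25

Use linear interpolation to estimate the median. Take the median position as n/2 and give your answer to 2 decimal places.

7.44

Cumulative frequencies: 26, 65, 94, 119
n = 119; position = n/2 = 59.5.
This falls in the class 4 ≤ r < 8: L = 4, F = 26, f = 39, h = 4.
Median ≈ 4 + ((59.5 − 26) / 39) × 4 = 7.4359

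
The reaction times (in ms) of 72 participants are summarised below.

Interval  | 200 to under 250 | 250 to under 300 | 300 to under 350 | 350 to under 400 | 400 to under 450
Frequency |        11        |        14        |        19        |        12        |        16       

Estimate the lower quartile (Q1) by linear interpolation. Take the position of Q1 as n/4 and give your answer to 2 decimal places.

Cumulative frequencies: 11, 25, 44, 56, 72
n = 72; position = n/4 = 18.
This falls in the class 250 to under 300: L = 250, F = 11, f = 14, h = 50.
Lower quartile ≈ 250 + ((18 − 11) / 14) × 50 = 275.0000

275.00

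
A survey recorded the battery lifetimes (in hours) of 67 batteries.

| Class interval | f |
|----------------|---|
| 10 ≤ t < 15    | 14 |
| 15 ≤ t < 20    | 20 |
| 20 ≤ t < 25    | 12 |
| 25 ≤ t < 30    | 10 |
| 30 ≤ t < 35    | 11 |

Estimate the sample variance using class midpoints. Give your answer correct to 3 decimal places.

47.795

Midpoints: 12.5, 17.5, 22.5, 27.5, 32.5
n = 67, Σfm = 1427.5, mean = 21.3060
Σfm² = 33568.75
Σf(m − x̄)² = Σfm² − (Σfm)²/n = 33568.75 − 1427.5²/67 = 3154.4776
Sample variance = 3154.4776 / 66 = 47.7951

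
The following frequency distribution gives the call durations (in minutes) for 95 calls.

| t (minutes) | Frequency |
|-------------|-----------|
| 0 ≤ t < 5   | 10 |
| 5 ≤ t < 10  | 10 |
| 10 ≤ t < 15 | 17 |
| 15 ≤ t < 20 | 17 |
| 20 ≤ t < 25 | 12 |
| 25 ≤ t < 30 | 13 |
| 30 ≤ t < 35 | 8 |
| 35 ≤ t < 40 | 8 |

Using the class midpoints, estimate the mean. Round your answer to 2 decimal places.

18.92

Midpoints: 2.5, 7.5, 12.5, 17.5, 22.5, 27.5, 32.5, 37.5
Σfm = 10×2.5 + 10×7.5 + 17×12.5 + 17×17.5 + 12×22.5 + 13×27.5 + 8×32.5 + 8×37.5 = 1797.5
n = Σf = 95
Mean = 1797.5 / 95 = 18.9211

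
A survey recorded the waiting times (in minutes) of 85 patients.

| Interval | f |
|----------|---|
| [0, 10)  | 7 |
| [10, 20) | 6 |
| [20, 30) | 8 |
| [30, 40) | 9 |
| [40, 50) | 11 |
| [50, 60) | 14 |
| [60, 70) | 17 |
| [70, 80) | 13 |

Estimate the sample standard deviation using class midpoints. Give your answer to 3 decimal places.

Midpoints: 5, 15, 25, 35, 45, 55, 65, 75
n = 85, Σfm = 3985, mean = 46.8824
Σfm² = 227125
Σf(m − x̄)² = Σfm² − (Σfm)²/n = 227125 − 3985²/85 = 40298.8235
Sample variance = 40298.8235 / 84 = 479.7479
Standard deviation = √479.7479 = 21.9031

21.903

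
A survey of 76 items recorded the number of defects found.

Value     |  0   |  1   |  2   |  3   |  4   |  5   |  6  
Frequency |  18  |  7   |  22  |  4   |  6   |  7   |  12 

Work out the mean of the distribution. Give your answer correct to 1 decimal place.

2.6

Values: 0, 1, 2, 3, 4, 5, 6
Σfx = 18×0 + 7×1 + 22×2 + 4×3 + 6×4 + 7×5 + 12×6 = 194
n = Σf = 76
Mean = 194 / 76 = 2.5526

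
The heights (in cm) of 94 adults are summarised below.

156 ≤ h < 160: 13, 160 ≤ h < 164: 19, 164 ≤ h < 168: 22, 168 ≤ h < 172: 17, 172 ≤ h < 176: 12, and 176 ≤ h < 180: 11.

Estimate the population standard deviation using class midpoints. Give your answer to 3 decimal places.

6.203

Midpoints: 158, 162, 166, 170, 174, 178
n = 94, Σfm = 15720, mean = 167.2340
Σfm² = 2632536
Σf(m − x̄)² = Σfm² − (Σfm)²/n = 2632536 − 15720²/94 = 3616.8511
Population variance = 3616.8511 / 94 = 38.4771
Standard deviation = √38.4771 = 6.2030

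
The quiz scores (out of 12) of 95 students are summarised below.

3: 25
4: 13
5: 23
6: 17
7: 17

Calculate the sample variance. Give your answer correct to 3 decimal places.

Values: 3, 4, 5, 6, 7
n = 95, Σfx = 463, mean = 4.8737
Σfx² = 2453
Σf(x − x̄)² = Σfx² − (Σfx)²/n = 2453 − 463²/95 = 196.4842
Sample variance = 196.4842 / 94 = 2.0903

2.090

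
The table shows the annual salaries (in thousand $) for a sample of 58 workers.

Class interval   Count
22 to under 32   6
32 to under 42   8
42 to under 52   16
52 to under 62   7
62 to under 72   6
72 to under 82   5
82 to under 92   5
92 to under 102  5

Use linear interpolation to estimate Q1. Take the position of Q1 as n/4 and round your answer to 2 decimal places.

Cumulative frequencies: 6, 14, 30, 37, 43, 48, 53, 58
n = 58; position = n/4 = 14.5.
This falls in the class 42 to under 52: L = 42, F = 14, f = 16, h = 10.
Lower quartile ≈ 42 + ((14.5 − 14) / 16) × 10 = 42.3125

42.31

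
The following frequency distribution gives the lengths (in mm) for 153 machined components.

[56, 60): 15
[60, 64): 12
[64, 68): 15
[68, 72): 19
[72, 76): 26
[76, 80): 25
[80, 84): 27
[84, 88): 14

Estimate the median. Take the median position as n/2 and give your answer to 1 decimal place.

74.4

Cumulative frequencies: 15, 27, 42, 61, 87, 112, 139, 153
n = 153; position = n/2 = 76.5.
This falls in the class [72, 76): L = 72, F = 61, f = 26, h = 4.
Median ≈ 72 + ((76.5 − 61) / 26) × 4 = 74.3846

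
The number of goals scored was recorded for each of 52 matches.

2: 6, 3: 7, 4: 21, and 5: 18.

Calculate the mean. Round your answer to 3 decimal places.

Values: 2, 3, 4, 5
Σfx = 6×2 + 7×3 + 21×4 + 18×5 = 207
n = Σf = 52
Mean = 207 / 52 = 3.9808

3.981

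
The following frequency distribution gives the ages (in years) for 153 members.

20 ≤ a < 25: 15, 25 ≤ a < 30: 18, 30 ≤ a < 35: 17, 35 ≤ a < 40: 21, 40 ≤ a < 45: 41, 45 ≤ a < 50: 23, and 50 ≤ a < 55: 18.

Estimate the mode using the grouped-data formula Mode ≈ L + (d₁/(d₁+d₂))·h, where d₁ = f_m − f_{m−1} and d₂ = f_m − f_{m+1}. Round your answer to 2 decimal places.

Modal class: 40 ≤ a < 45 (highest frequency 41).
d₁ = 41 − 21 = 20, d₂ = 41 − 23 = 18
Mode ≈ 40 + (20/(20+18)) × 5 = 40 + 2.6316 = 42.6316

42.63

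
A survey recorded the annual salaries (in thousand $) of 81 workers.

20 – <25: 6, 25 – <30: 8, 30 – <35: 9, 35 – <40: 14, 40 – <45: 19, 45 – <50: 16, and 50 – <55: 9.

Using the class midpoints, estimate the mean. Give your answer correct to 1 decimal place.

39.7

Midpoints: 22.5, 27.5, 32.5, 37.5, 42.5, 47.5, 52.5
Σfm = 6×22.5 + 8×27.5 + 9×32.5 + 14×37.5 + 19×42.5 + 16×47.5 + 9×52.5 = 3212.5
n = Σf = 81
Mean = 3212.5 / 81 = 39.6605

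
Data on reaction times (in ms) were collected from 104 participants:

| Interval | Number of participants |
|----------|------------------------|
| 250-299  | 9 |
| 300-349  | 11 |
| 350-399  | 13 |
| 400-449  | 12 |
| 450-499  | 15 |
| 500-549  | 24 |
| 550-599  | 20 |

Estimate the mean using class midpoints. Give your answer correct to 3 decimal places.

Midpoints: 274.5, 324.5, 374.5, 424.5, 474.5, 524.5, 574.5
Σfm = 9×274.5 + 11×324.5 + 13×374.5 + 12×424.5 + 15×474.5 + 24×524.5 + 20×574.5 = 47198
n = Σf = 104
Mean = 47198 / 104 = 453.8269

453.827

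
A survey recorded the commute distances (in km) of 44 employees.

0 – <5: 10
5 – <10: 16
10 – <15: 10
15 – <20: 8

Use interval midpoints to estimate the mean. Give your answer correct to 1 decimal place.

9.3

Midpoints: 2.5, 7.5, 12.5, 17.5
Σfm = 10×2.5 + 16×7.5 + 10×12.5 + 8×17.5 = 410
n = Σf = 44
Mean = 410 / 44 = 9.3182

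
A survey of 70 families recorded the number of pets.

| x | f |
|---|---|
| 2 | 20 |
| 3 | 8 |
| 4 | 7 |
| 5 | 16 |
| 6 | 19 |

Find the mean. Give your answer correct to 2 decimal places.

4.09

Values: 2, 3, 4, 5, 6
Σfx = 20×2 + 8×3 + 7×4 + 16×5 + 19×6 = 286
n = Σf = 70
Mean = 286 / 70 = 4.0857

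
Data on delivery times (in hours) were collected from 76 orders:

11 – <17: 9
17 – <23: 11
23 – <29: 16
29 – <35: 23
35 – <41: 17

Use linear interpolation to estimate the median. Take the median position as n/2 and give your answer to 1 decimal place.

29.5

Cumulative frequencies: 9, 20, 36, 59, 76
n = 76; position = n/2 = 38.
This falls in the class 29 – <35: L = 29, F = 36, f = 23, h = 6.
Median ≈ 29 + ((38 − 36) / 23) × 6 = 29.5217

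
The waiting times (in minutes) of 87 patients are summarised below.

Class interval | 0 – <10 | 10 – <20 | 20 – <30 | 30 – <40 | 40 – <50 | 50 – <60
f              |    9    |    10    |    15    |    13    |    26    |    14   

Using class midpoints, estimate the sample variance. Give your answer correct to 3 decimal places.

Midpoints: 5, 15, 25, 35, 45, 55
n = 87, Σfm = 2965, mean = 34.0805
Σfm² = 122775
Σf(m − x̄)² = Σfm² − (Σfm)²/n = 122775 − 2965²/87 = 21726.4368
Sample variance = 21726.4368 / 86 = 252.6330

252.633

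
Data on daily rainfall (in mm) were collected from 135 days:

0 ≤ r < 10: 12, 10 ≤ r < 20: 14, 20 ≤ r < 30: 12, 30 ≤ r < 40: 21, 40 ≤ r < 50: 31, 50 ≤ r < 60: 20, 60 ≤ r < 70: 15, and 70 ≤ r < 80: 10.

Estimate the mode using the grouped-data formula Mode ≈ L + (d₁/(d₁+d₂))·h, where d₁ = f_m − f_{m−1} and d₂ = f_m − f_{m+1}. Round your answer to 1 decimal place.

44.8

Modal class: 40 ≤ r < 50 (highest frequency 31).
d₁ = 31 − 21 = 10, d₂ = 31 − 20 = 11
Mode ≈ 40 + (10/(10+11)) × 10 = 40 + 4.7619 = 44.7619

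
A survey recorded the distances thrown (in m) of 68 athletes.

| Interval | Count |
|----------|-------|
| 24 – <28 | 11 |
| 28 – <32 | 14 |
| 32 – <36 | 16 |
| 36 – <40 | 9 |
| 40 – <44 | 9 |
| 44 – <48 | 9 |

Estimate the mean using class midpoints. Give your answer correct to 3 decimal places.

35.059

Midpoints: 26, 30, 34, 38, 42, 46
Σfm = 11×26 + 14×30 + 16×34 + 9×38 + 9×42 + 9×46 = 2384
n = Σf = 68
Mean = 2384 / 68 = 35.0588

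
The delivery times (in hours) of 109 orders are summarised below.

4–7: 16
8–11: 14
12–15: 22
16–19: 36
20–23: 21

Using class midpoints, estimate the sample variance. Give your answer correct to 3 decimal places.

27.942

Midpoints: 5.5, 9.5, 13.5, 17.5, 21.5
n = 109, Σfm = 1599.5, mean = 14.6743
Σfm² = 26489.25
Σf(m − x̄)² = Σfm² − (Σfm)²/n = 26489.25 − 1599.5²/109 = 3017.6881
Sample variance = 3017.6881 / 108 = 27.9416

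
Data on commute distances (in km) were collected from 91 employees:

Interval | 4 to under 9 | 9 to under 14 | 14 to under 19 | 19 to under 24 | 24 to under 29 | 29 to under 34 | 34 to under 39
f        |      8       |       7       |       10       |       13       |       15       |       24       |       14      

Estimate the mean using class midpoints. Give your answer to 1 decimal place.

Midpoints: 6.5, 11.5, 16.5, 21.5, 26.5, 31.5, 36.5
Σfm = 8×6.5 + 7×11.5 + 10×16.5 + 13×21.5 + 15×26.5 + 24×31.5 + 14×36.5 = 2241.5
n = Σf = 91
Mean = 2241.5 / 91 = 24.6319

24.6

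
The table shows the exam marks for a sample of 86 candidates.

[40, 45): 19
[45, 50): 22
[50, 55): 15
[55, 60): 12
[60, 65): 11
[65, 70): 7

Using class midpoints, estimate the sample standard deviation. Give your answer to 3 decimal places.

7.984

Midpoints: 42.5, 47.5, 52.5, 57.5, 62.5, 67.5
n = 86, Σfm = 4490, mean = 52.2093
Σfm² = 239837.5
Σf(m − x̄)² = Σfm² − (Σfm)²/n = 239837.5 − 4490²/86 = 5417.7326
Sample variance = 5417.7326 / 85 = 63.7380
Standard deviation = √63.7380 = 7.9836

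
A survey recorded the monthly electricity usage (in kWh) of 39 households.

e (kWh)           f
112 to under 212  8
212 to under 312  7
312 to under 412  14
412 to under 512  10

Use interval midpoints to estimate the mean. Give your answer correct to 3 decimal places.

328.667

Midpoints: 162, 262, 362, 462
Σfm = 8×162 + 7×262 + 14×362 + 10×462 = 12818
n = Σf = 39
Mean = 12818 / 39 = 328.6667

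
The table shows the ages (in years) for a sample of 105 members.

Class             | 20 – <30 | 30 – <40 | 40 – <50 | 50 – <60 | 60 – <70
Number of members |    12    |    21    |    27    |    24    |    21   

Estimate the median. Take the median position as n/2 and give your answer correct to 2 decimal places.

Cumulative frequencies: 12, 33, 60, 84, 105
n = 105; position = n/2 = 52.5.
This falls in the class 40 – <50: L = 40, F = 33, f = 27, h = 10.
Median ≈ 40 + ((52.5 − 33) / 27) × 10 = 47.2222

47.22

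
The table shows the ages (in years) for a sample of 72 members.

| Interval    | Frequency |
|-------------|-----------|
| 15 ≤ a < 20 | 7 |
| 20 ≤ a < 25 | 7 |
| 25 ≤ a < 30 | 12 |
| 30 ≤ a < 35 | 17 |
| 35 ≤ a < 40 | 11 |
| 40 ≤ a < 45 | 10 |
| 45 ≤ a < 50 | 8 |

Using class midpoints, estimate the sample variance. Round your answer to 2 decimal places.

Midpoints: 17.5, 22.5, 27.5, 32.5, 37.5, 42.5, 47.5
n = 72, Σfm = 2380, mean = 33.0556
Σfm² = 84300
Σf(m − x̄)² = Σfm² − (Σfm)²/n = 84300 − 2380²/72 = 5627.7778
Sample variance = 5627.7778 / 71 = 79.2645

79.26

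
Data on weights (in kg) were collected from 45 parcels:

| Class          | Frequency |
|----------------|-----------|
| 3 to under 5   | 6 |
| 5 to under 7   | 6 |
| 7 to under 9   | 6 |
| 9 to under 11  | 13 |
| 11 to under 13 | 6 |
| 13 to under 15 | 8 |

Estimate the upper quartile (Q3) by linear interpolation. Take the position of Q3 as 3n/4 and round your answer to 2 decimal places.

11.92

Cumulative frequencies: 6, 12, 18, 31, 37, 45
n = 45; position = 3n/4 = 33.75.
This falls in the class 11 to under 13: L = 11, F = 31, f = 6, h = 2.
Upper quartile ≈ 11 + ((33.75 − 31) / 6) × 2 = 11.9167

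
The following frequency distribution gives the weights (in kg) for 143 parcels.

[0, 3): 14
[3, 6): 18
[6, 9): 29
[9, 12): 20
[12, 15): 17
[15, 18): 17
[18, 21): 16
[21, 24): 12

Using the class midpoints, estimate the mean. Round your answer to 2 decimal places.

Midpoints: 1.5, 4.5, 7.5, 10.5, 13.5, 16.5, 19.5, 22.5
Σfm = 14×1.5 + 18×4.5 + 29×7.5 + 20×10.5 + 17×13.5 + 17×16.5 + 16×19.5 + 12×22.5 = 1621.5
n = Σf = 143
Mean = 1621.5 / 143 = 11.3392

11.34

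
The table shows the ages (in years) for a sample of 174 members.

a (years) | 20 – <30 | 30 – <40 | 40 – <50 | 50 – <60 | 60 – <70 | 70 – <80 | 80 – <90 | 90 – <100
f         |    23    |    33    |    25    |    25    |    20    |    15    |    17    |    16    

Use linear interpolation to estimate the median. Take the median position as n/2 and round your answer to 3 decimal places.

52.400

Cumulative frequencies: 23, 56, 81, 106, 126, 141, 158, 174
n = 174; position = n/2 = 87.
This falls in the class 50 – <60: L = 50, F = 81, f = 25, h = 10.
Median ≈ 50 + ((87 − 81) / 25) × 10 = 52.4000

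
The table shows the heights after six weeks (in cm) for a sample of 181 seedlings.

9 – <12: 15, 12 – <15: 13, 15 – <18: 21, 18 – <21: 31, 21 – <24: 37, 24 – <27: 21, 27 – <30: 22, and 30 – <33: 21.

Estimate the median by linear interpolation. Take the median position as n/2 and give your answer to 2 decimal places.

21.85

Cumulative frequencies: 15, 28, 49, 80, 117, 138, 160, 181
n = 181; position = n/2 = 90.5.
This falls in the class 21 – <24: L = 21, F = 80, f = 37, h = 3.
Median ≈ 21 + ((90.5 − 80) / 37) × 3 = 21.8514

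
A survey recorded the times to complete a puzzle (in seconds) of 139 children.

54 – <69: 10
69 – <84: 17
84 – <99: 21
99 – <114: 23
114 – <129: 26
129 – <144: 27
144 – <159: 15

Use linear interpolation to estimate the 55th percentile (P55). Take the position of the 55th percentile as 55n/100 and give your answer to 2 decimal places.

Cumulative frequencies: 10, 27, 48, 71, 97, 124, 139
n = 139; position = 55n/100 = 76.45.
This falls in the class 114 – <129: L = 114, F = 71, f = 26, h = 15.
55th percentile ≈ 114 + ((76.45 − 71) / 26) × 15 = 117.1442

117.14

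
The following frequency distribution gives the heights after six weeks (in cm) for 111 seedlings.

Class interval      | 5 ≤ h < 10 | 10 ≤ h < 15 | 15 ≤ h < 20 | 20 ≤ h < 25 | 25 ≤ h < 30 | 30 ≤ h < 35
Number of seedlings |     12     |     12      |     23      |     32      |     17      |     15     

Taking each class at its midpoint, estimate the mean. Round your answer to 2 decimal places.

Midpoints: 7.5, 12.5, 17.5, 22.5, 27.5, 32.5
Σfm = 12×7.5 + 12×12.5 + 23×17.5 + 32×22.5 + 17×27.5 + 15×32.5 = 2317.5
n = Σf = 111
Mean = 2317.5 / 111 = 20.8784

20.88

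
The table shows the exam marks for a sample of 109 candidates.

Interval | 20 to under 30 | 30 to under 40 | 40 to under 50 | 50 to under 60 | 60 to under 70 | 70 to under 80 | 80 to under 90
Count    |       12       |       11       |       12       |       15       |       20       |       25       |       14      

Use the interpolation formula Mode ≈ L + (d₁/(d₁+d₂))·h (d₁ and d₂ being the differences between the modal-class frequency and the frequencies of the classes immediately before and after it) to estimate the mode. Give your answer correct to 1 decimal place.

Modal class: 70 to under 80 (highest frequency 25).
d₁ = 25 − 20 = 5, d₂ = 25 − 14 = 11
Mode ≈ 70 + (5/(5+11)) × 10 = 70 + 3.1250 = 73.1250

73.1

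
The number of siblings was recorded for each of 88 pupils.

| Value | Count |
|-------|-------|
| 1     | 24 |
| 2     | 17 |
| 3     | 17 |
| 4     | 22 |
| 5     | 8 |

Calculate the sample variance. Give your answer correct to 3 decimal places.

1.824

Values: 1, 2, 3, 4, 5
n = 88, Σfx = 237, mean = 2.6932
Σfx² = 797
Σf(x − x̄)² = Σfx² − (Σfx)²/n = 797 − 237²/88 = 158.7159
Sample variance = 158.7159 / 87 = 1.8243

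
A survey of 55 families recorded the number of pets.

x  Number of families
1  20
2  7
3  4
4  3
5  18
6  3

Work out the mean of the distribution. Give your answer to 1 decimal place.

3.0

Values: 1, 2, 3, 4, 5, 6
Σfx = 20×1 + 7×2 + 4×3 + 3×4 + 18×5 + 3×6 = 166
n = Σf = 55
Mean = 166 / 55 = 3.0182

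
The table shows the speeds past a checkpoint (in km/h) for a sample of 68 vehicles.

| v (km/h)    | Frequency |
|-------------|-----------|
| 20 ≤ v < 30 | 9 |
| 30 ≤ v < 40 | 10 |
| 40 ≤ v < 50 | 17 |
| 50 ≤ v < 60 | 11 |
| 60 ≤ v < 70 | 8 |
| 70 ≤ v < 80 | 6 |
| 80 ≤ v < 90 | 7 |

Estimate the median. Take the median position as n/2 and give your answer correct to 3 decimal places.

48.824

Cumulative frequencies: 9, 19, 36, 47, 55, 61, 68
n = 68; position = n/2 = 34.
This falls in the class 40 ≤ v < 50: L = 40, F = 19, f = 17, h = 10.
Median ≈ 40 + ((34 − 19) / 17) × 10 = 48.8235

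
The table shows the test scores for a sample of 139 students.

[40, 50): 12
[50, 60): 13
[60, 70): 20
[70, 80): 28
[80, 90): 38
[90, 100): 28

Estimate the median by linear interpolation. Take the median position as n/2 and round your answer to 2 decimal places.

Cumulative frequencies: 12, 25, 45, 73, 111, 139
n = 139; position = n/2 = 69.5.
This falls in the class [70, 80): L = 70, F = 45, f = 28, h = 10.
Median ≈ 70 + ((69.5 − 45) / 28) × 10 = 78.7500

78.75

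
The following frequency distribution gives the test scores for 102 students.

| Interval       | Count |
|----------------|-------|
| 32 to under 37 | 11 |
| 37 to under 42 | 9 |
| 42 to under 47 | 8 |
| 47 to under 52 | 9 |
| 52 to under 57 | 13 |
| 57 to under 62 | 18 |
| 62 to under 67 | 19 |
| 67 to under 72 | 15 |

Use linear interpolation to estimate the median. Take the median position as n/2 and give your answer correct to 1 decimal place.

57.3

Cumulative frequencies: 11, 20, 28, 37, 50, 68, 87, 102
n = 102; position = n/2 = 51.
This falls in the class 57 to under 62: L = 57, F = 50, f = 18, h = 5.
Median ≈ 57 + ((51 − 50) / 18) × 5 = 57.2778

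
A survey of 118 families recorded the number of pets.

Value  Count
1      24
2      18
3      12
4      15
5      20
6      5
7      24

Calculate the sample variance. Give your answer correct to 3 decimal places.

Values: 1, 2, 3, 4, 5, 6, 7
n = 118, Σfx = 454, mean = 3.8475
Σfx² = 2300
Σf(x − x̄)² = Σfx² − (Σfx)²/n = 2300 − 454²/118 = 553.2542
Sample variance = 553.2542 / 117 = 4.7287

4.729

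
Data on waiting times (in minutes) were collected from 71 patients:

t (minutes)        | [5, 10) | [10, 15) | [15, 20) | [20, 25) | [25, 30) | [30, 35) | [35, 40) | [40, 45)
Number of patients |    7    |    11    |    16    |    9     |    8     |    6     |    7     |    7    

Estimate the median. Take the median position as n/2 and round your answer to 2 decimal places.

20.83

Cumulative frequencies: 7, 18, 34, 43, 51, 57, 64, 71
n = 71; position = n/2 = 35.5.
This falls in the class [20, 25): L = 20, F = 34, f = 9, h = 5.
Median ≈ 20 + ((35.5 − 34) / 9) × 5 = 20.8333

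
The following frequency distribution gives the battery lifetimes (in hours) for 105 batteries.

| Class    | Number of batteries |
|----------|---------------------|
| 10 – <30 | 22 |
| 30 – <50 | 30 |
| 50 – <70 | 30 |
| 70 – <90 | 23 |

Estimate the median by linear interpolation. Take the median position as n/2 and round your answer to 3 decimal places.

Cumulative frequencies: 22, 52, 82, 105
n = 105; position = n/2 = 52.5.
This falls in the class 50 – <70: L = 50, F = 52, f = 30, h = 20.
Median ≈ 50 + ((52.5 − 52) / 30) × 20 = 50.3333

50.333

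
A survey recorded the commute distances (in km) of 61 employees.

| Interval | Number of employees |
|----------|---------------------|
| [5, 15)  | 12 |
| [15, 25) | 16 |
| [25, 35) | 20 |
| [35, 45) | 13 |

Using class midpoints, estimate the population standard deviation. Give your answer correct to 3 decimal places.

10.327

Midpoints: 10, 20, 30, 40
n = 61, Σfm = 1560, mean = 25.5738
Σfm² = 46400
Σf(m − x̄)² = Σfm² − (Σfm)²/n = 46400 − 1560²/61 = 6504.9180
Population variance = 6504.9180 / 61 = 106.6380
Standard deviation = √106.6380 = 10.3266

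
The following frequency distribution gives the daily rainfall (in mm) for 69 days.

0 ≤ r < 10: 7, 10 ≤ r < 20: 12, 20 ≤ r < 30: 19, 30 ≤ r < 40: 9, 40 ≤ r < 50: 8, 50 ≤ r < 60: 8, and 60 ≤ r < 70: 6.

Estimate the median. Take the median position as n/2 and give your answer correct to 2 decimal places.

Cumulative frequencies: 7, 19, 38, 47, 55, 63, 69
n = 69; position = n/2 = 34.5.
This falls in the class 20 ≤ r < 30: L = 20, F = 19, f = 19, h = 10.
Median ≈ 20 + ((34.5 − 19) / 19) × 10 = 28.1579

28.16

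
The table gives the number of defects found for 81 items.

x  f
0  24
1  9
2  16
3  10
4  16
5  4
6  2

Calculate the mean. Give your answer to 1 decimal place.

Values: 0, 1, 2, 3, 4, 5, 6
Σfx = 24×0 + 9×1 + 16×2 + 10×3 + 16×4 + 4×5 + 2×6 = 167
n = Σf = 81
Mean = 167 / 81 = 2.0617

2.1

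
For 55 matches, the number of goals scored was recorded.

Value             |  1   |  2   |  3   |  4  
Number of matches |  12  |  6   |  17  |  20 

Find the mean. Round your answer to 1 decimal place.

2.8

Values: 1, 2, 3, 4
Σfx = 12×1 + 6×2 + 17×3 + 20×4 = 155
n = Σf = 55
Mean = 155 / 55 = 2.8182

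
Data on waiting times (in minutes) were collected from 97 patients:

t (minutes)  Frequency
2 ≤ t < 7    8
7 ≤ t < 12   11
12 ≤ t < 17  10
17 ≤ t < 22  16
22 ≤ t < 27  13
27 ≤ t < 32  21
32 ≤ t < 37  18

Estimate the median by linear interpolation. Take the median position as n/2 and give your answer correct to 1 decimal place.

23.3

Cumulative frequencies: 8, 19, 29, 45, 58, 79, 97
n = 97; position = n/2 = 48.5.
This falls in the class 22 ≤ t < 27: L = 22, F = 45, f = 13, h = 5.
Median ≈ 22 + ((48.5 − 45) / 13) × 5 = 23.3462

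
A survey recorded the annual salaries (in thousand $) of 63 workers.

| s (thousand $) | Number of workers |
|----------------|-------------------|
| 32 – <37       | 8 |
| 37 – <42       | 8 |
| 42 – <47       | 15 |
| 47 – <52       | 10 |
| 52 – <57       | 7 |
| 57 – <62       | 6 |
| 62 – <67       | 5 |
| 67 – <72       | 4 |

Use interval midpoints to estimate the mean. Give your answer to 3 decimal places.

49.103

Midpoints: 34.5, 39.5, 44.5, 49.5, 54.5, 59.5, 64.5, 69.5
Σfm = 8×34.5 + 8×39.5 + 15×44.5 + 10×49.5 + 7×54.5 + 6×59.5 + 5×64.5 + 4×69.5 = 3093.5
n = Σf = 63
Mean = 3093.5 / 63 = 49.1032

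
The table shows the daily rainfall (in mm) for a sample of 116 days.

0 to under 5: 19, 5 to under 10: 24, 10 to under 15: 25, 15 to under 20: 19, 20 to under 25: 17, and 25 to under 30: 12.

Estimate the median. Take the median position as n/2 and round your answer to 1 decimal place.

Cumulative frequencies: 19, 43, 68, 87, 104, 116
n = 116; position = n/2 = 58.
This falls in the class 10 to under 15: L = 10, F = 43, f = 25, h = 5.
Median ≈ 10 + ((58 − 43) / 25) × 5 = 13.0000

13.0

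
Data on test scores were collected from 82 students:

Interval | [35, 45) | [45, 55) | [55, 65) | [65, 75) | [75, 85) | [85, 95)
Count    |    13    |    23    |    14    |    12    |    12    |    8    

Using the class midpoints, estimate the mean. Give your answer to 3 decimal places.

61.341

Midpoints: 40, 50, 60, 70, 80, 90
Σfm = 13×40 + 23×50 + 14×60 + 12×70 + 12×80 + 8×90 = 5030
n = Σf = 82
Mean = 5030 / 82 = 61.3415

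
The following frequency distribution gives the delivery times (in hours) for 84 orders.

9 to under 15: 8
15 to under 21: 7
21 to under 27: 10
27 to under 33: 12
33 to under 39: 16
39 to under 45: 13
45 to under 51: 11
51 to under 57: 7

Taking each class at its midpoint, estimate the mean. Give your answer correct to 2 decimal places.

Midpoints: 12, 18, 24, 30, 36, 42, 48, 54
Σfm = 8×12 + 7×18 + 10×24 + 12×30 + 16×36 + 13×42 + 11×48 + 7×54 = 2850
n = Σf = 84
Mean = 2850 / 84 = 33.9286

33.93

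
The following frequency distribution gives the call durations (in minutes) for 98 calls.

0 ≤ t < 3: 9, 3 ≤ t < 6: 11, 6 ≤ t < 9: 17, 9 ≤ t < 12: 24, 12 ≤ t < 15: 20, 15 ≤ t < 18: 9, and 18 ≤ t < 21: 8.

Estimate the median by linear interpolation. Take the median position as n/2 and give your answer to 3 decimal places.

10.500

Cumulative frequencies: 9, 20, 37, 61, 81, 90, 98
n = 98; position = n/2 = 49.
This falls in the class 9 ≤ t < 12: L = 9, F = 37, f = 24, h = 3.
Median ≈ 9 + ((49 − 37) / 24) × 3 = 10.5000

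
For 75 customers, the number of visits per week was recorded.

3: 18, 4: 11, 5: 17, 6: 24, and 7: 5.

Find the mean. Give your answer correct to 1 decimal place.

4.8

Values: 3, 4, 5, 6, 7
Σfx = 18×3 + 11×4 + 17×5 + 24×6 + 5×7 = 362
n = Σf = 75
Mean = 362 / 75 = 4.8267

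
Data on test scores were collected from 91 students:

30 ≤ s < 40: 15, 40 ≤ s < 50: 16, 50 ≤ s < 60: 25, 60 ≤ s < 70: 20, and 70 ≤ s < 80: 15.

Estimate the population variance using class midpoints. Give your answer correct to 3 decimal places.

Midpoints: 35, 45, 55, 65, 75
n = 91, Σfm = 5045, mean = 55.4396
Σfm² = 295275
Σf(m − x̄)² = Σfm² − (Σfm)²/n = 295275 − 5045²/91 = 15582.4176
Population variance = 15582.4176 / 91 = 171.2354

171.235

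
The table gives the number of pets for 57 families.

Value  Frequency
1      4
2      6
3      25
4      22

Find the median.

3

Cumulative frequencies: 4, 10, 35, 57
n = 57, so the median is the value in position (n+1)/2 = 29.
Position 29 falls at value 3.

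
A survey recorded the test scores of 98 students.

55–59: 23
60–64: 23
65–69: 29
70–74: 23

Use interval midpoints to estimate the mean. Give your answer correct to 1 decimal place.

64.7

Midpoints: 57, 62, 67, 72
Σfm = 23×57 + 23×62 + 29×67 + 23×72 = 6336
n = Σf = 98
Mean = 6336 / 98 = 64.6531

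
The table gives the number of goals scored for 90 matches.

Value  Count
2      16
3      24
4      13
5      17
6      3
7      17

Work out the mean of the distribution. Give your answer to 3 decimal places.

4.200

Values: 2, 3, 4, 5, 6, 7
Σfx = 16×2 + 24×3 + 13×4 + 17×5 + 3×6 + 17×7 = 378
n = Σf = 90
Mean = 378 / 90 = 4.2000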